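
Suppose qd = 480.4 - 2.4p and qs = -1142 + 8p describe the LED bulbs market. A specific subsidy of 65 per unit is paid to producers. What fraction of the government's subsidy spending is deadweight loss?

DWL / government spending = 30/113

Pre-subsidy: 480.4 - 2.4p = -1142 + 8p gives p* = 156, q* = 106.
With the subsidy, sellers receive ps = pb + 65 for each unit, where pb is the price buyers pay.
Supply in terms of pb becomes qs = -1142 + 8(pb + 65) = -622 + 8pb. Setting this equal to demand: 480.4 - 2.4pb = -622 + 8pb, so pb = 106.
Sellers receive ps = 106 + 65 = 171; q' = 480.4 − 2.4·106 = 226.
ΔCS = ½(106 + 226)(156 − 106) = 8300; ΔPS = ½(106 + 226)(171 − 156) = 2490.
Government spending = 65 × 226 = 14690.
DWL = ½ × 65 × (226 − 106) = 3900; fraction = 3900 / 14690 = 30/113.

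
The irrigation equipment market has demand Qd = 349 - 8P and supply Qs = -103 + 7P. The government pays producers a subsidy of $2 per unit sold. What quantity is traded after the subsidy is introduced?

Q' = 115.4

Pre-subsidy: 349 - 8P = -103 + 7P gives P* = 452/15, Q* = 1619/15.
With the subsidy, sellers receive Ps = Pb + 2 for each unit, where Pb is the price buyers pay.
Supply in terms of Pb becomes Qs = -103 + 7(Pb + 2) = -89 + 7Pb. Setting this equal to demand: 349 - 8Pb = -89 + 7Pb, so Pb = 29.2.
Sellers receive Ps = 29.2 + 2 = 31.2; Q' = 349 − 8·29.2 = 115.4.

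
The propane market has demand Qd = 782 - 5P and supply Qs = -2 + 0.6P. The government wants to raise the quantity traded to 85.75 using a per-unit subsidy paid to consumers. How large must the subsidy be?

Required subsidy s = 7 per unit

At Q = 85.75, invert demand for the buyer price: Pb = (782 − 85.75)/5 = 139.25; invert supply for the seller price: Ps = (85.75 − (-2))/0.6 = 146.25.
The subsidy must fill the gap: s = Ps − Pb = 146.25 − 139.25 = 7.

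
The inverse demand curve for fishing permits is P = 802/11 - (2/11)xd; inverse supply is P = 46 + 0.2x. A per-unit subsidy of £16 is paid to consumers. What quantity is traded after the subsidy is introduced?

x' = 2360/21

Pre-subsidy: 802/11 - (2/11)x = 46 + 0.2x gives x* = 1480/21 and P* = 1262/21.
With the rebate, buyers effectively pay Pb = Ps − 16, where Ps is the price sellers receive.
On the curves, Pb = 802/11 - (2/11)x and Ps = 46 + 0.2x; the wedge Ps − Pb = 16 gives 46 + 0.2x − (802/11 - (2/11)x) = 16, so x' = 2360/21.
Then Pb = 802/11 − (2/11)·(2360/21) = 1102/21 and Ps = 46 + 0.2·(2360/21) = 1438/21.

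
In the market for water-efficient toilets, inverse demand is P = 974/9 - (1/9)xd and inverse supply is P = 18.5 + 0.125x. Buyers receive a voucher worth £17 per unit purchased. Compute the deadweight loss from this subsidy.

Deadweight loss = £612

Pre-subsidy: 974/9 - (1/9)x = 18.5 + 0.125x gives x* = 380 and P* = 66.
With the rebate, buyers effectively pay Pb = Ps − 17, where Ps is the price sellers receive.
On the curves, Pb = 974/9 - (1/9)x and Ps = 18.5 + 0.125x; the wedge Ps − Pb = 17 gives 18.5 + 0.125x − (974/9 - (1/9)x) = 17, so x' = 452.
Then Pb = 974/9 − (1/9)·452 = 58 and Ps = 18.5 + 0.125·452 = 75.
The subsidy expands output by 452 − 380 = 72 past the efficient level; on those units the gap between marginal cost and willingness to pay runs from 0 up to 17.
DWL = ½ × 17 × 72 = 612.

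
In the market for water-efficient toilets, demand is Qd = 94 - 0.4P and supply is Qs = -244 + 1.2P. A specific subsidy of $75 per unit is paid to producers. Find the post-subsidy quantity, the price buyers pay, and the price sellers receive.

Pre-subsidy: 94 - 0.4P = -244 + 1.2P gives P* = 211.25, Q* = 9.5.
With the subsidy, sellers receive Ps = Pb + 75 for each unit, where Pb is the price buyers pay.
Supply in terms of Pb becomes Qs = -244 + 1.2(Pb + 75) = -154 + 1.2Pb. Setting this equal to demand: 94 - 0.4Pb = -154 + 1.2Pb, so Pb = 155.
Sellers receive Ps = 155 + 75 = 230; Q' = 94 − 0.4·155 = 32.

Q' = 32; buyers pay $155; sellers receive $230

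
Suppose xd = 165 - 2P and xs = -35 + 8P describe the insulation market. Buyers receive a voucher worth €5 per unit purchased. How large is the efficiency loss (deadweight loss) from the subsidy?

Deadweight loss = €20

Pre-subsidy: 165 - 2P = -35 + 8P gives P* = 20, x* = 125.
With the rebate, buyers effectively pay Pb = Ps − 5, where Ps is the price sellers receive.
Demand in terms of Ps becomes xd = 165 − 2(Ps − 5) = 175 - 2Ps. Setting this equal to supply: 175 - 2Ps = -35 + 8Ps, so Ps = 21.
Buyers pay Pb = 21 − 5 = 16; x' = -35 + 8·21 = 133.
The subsidy expands output by 133 − 125 = 8 past the efficient level; on those units the gap between marginal cost and willingness to pay runs from 0 up to 5.
DWL = ½ × 5 × 8 = 20.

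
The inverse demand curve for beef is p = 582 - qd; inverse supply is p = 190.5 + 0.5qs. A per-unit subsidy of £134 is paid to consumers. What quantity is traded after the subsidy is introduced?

q' = 1051/3

Pre-subsidy: 582 - q = 190.5 + 0.5q gives q* = 261 and p* = 321.
With the rebate, buyers effectively pay pb = ps − 134, where ps is the price sellers receive.
On the curves, pb = 582 - q and ps = 190.5 + 0.5q; the wedge ps − pb = 134 gives 190.5 + 0.5q − (582 - q) = 134, so q' = 1051/3.
Then pb = 582 − 1·(1051/3) = 695/3 and ps = 190.5 + 0.5·(1051/3) = 1097/3.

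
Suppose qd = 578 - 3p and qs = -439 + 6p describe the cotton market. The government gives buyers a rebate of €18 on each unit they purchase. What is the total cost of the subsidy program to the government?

Government cost = €4950

Pre-subsidy: 578 - 3p = -439 + 6p gives p* = 113, q* = 239.
With the rebate, buyers effectively pay pb = ps − 18, where ps is the price sellers receive.
Demand in terms of ps becomes qd = 578 − 3(ps − 18) = 632 - 3ps. Setting this equal to supply: 632 - 3ps = -439 + 6ps, so ps = 119.
Buyers pay pb = 119 − 18 = 101; q' = -439 + 6·119 = 275.
Government outlay = subsidy × quantity = 18 × 275 = 4950.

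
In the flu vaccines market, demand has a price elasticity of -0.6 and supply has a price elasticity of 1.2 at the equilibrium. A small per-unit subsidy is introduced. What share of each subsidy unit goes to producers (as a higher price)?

Producer share = 1/3

For a small subsidy around the equilibrium, the benefit split depends on the relative slopes, which at a point are proportional to the elasticities.
Buyer share = εs/(εs + |εd|) = 1.2/(1.2 + 0.6) = 2/3; seller share = |εd|/(εs + |εd|) = 1/3.
So producers capture 1/3 of the subsidy.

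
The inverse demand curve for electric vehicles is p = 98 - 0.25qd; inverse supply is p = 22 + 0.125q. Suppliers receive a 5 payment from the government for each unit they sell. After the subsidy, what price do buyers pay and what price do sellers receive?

Pre-subsidy: 98 - 0.25q = 22 + 0.125q gives q* = 608/3 and p* = 142/3.
With the subsidy, sellers receive ps = pb + 5 for each unit, where pb is the price buyers pay.
On the curves, pb = 98 - 0.25q and ps = 22 + 0.125q; the wedge ps − pb = 5 gives 22 + 0.125q − (98 - 0.25q) = 5, so q' = 216.
Then pb = 98 − 0.25·216 = 44 and ps = 22 + 0.125·216 = 49.

Buyers pay 44; sellers receive 49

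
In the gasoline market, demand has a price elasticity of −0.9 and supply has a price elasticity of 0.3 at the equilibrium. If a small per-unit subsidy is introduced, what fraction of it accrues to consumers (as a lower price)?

Consumer share = 0.25

For a small subsidy around the equilibrium, the benefit split depends on the relative slopes, which at a point are proportional to the elasticities.
Buyer share = εs/(εs + |εd|) = 0.3/(0.3 + 0.9) = 0.25; seller share = |εd|/(εs + |εd|) = 0.75.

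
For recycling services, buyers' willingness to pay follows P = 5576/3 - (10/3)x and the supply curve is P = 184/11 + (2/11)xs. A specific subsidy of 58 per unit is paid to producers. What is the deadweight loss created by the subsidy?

Pre-subsidy: 5576/3 - (10/3)x = 184/11 + (2/11)x gives x* = 524 and P* = 112.
With the subsidy, sellers receive Ps = Pb + 58 for each unit, where Pb is the price buyers pay.
On the curves, Pb = 5576/3 - (10/3)x and Ps = 184/11 + (2/11)x; the wedge Ps − Pb = 58 gives 184/11 + (2/11)x − (5576/3 - (10/3)x) = 58, so x' = 540.5.
Then Pb = 5576/3 − (10/3)·540.5 = 57 and Ps = 184/11 + (2/11)·540.5 = 115.
The subsidy expands output by 540.5 − 524 = 16.5 past the efficient level; on those units the gap between marginal cost and willingness to pay runs from 0 up to 58.
DWL = ½ × 58 × 16.5 = 478.5.

Deadweight loss = 478.5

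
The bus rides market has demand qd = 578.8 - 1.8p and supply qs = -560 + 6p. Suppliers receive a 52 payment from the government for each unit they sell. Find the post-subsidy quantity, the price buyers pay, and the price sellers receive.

Pre-subsidy: 578.8 - 1.8p = -560 + 6p gives p* = 146, q* = 316.
With the subsidy, sellers receive ps = pb + 52 for each unit, where pb is the price buyers pay.
Supply in terms of pb becomes qs = -560 + 6(pb + 52) = -248 + 6pb. Setting this equal to demand: 578.8 - 1.8pb = -248 + 6pb, so pb = 106.
Sellers receive ps = 106 + 52 = 158; q' = 578.8 − 1.8·106 = 388.

q' = 388; buyers pay 106; sellers receive 158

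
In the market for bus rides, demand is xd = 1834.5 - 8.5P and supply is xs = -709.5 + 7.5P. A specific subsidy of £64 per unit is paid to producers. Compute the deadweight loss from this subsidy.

Pre-subsidy: 1834.5 - 8.5P = -709.5 + 7.5P gives P* = 159, x* = 483.
With the subsidy, sellers receive Ps = Pb + 64 for each unit, where Pb is the price buyers pay.
Supply in terms of Pb becomes xs = -709.5 + 7.5(Pb + 64) = -229.5 + 7.5Pb. Setting this equal to demand: 1834.5 - 8.5Pb = -229.5 + 7.5Pb, so Pb = 129.
Sellers receive Ps = 129 + 64 = 193; x' = 1834.5 − 8.5·129 = 738.
The subsidy expands output by 738 − 483 = 255 past the efficient level; on those units the gap between marginal cost and willingness to pay runs from 0 up to 64.
DWL = ½ × 64 × 255 = 8160.

Deadweight loss = £8160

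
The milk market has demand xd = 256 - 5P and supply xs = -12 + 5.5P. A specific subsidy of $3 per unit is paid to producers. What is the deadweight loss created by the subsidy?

Deadweight loss = 165/14

Pre-subsidy: 256 - 5P = -12 + 5.5P gives P* = 536/21, x* = 2696/21.
With the subsidy, sellers receive Ps = Pb + 3 for each unit, where Pb is the price buyers pay.
Supply in terms of Pb becomes xs = -12 + 5.5(Pb + 3) = 4.5 + 5.5Pb. Setting this equal to demand: 256 - 5Pb = 4.5 + 5.5Pb, so Pb = 503/21.
Sellers receive Ps = 503/21 + 3 = 566/21; x' = 256 − 5·(503/21) = 2861/21.
The subsidy expands output by 2861/21 − 2696/21 = 55/7 past the efficient level; on those units the gap between marginal cost and willingness to pay runs from 0 up to 3.
DWL = ½ × 3 × 55/7 = 165/14.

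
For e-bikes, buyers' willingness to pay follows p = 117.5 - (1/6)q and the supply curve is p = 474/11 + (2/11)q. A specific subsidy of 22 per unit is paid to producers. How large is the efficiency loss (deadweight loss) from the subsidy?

Deadweight loss = 15972/23

Pre-subsidy: 117.5 - (1/6)q = 474/11 + (2/11)q gives q* = 4911/23 and p* = 1884/23.
With the subsidy, sellers receive ps = pb + 22 for each unit, where pb is the price buyers pay.
On the curves, pb = 117.5 - (1/6)q and ps = 474/11 + (2/11)q; the wedge ps − pb = 22 gives 474/11 + (2/11)q − (117.5 - (1/6)q) = 22, so q' = 6363/23.
Then pb = 117.5 − (1/6)·(6363/23) = 1642/23 and ps = 474/11 + (2/11)·(6363/23) = 2148/23.
The subsidy expands output by 6363/23 − 4911/23 = 1452/23 past the efficient level; on those units the gap between marginal cost and willingness to pay runs from 0 up to 22.
DWL = ½ × 22 × 1452/23 = 15972/23.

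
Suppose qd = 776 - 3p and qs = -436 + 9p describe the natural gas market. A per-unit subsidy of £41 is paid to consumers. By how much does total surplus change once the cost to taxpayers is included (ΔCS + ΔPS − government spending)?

Pre-subsidy: 776 - 3p = -436 + 9p gives p* = 101, q* = 473.
With the rebate, buyers effectively pay pb = ps − 41, where ps is the price sellers receive.
Demand in terms of ps becomes qd = 776 − 3(ps − 41) = 899 - 3ps. Setting this equal to supply: 899 - 3ps = -436 + 9ps, so ps = 111.25.
Buyers pay pb = 111.25 − 41 = 70.25; q' = -436 + 9·111.25 = 565.25.
ΔCS = ½(473 + 565.25)(101 − 70.25) = 15963.09375; ΔPS = ½(473 + 565.25)(111.25 − 101) = 5321.03125.
Government spending = 41 × 565.25 = 23175.25.
Net change = 15963.09375 + 5321.03125 − 23175.25 = -1891.125. The loss equals the DWL triangle ½·41·92.25.

Net change in total surplus = -£1891.125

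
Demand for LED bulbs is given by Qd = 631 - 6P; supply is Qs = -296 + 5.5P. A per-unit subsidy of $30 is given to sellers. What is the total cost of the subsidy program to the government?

Government cost = 161070/23

Pre-subsidy: 631 - 6P = -296 + 5.5P gives P* = 1854/23, Q* = 3389/23.
With the subsidy, sellers receive Ps = Pb + 30 for each unit, where Pb is the price buyers pay.
Supply in terms of Pb becomes Qs = -296 + 5.5(Pb + 30) = -131 + 5.5Pb. Setting this equal to demand: 631 - 6Pb = -131 + 5.5Pb, so Pb = 1524/23.
Sellers receive Ps = 1524/23 + 30 = 2214/23; Q' = 631 − 6·(1524/23) = 5369/23.
Government outlay = subsidy × quantity = 30 × 5369/23 = 161070/23.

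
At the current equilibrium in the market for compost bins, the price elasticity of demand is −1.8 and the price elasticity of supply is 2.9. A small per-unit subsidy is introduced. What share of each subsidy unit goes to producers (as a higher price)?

Producer share = 18/47

For a small subsidy around the equilibrium, the benefit split depends on the relative slopes, which at a point are proportional to the elasticities.
Buyer share = εs/(εs + |εd|) = 2.9/(2.9 + 1.8) = 29/47; seller share = |εd|/(εs + |εd|) = 18/47.
So producers capture 18/47 of the subsidy.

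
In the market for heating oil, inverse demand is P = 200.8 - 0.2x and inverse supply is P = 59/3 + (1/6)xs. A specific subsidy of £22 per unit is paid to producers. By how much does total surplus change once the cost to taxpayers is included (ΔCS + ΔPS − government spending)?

Net change in total surplus = -£660

Pre-subsidy: 200.8 - 0.2x = 59/3 + (1/6)x gives x* = 494 and P* = 102.
With the subsidy, sellers receive Ps = Pb + 22 for each unit, where Pb is the price buyers pay.
On the curves, Pb = 200.8 - 0.2x and Ps = 59/3 + (1/6)x; the wedge Ps − Pb = 22 gives 59/3 + (1/6)x − (200.8 - 0.2x) = 22, so x' = 554.
Then Pb = 200.8 − 0.2·554 = 90 and Ps = 59/3 + (1/6)·554 = 112.
ΔCS = ½(494 + 554)(102 − 90) = 6288; ΔPS = ½(494 + 554)(112 − 102) = 5240.
Government spending = 22 × 554 = 12188.
Net change = 6288 + 5240 − 12188 = -660. The loss equals the DWL triangle ½·22·60.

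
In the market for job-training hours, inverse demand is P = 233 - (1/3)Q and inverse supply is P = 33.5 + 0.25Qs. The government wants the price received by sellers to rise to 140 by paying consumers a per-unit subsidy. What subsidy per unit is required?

Required subsidy s = 49 per unit

At a seller price of 140, quantity supplied is -134 + 4·140 = 426.
Buyers absorb 426 only when they pay Pb = 233 − (1/3)·426 = 91.
s = Ps − Pb = 140 − 91 = 49.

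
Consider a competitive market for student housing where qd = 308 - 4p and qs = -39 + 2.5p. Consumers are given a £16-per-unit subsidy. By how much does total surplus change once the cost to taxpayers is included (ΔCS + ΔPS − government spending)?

Pre-subsidy: 308 - 4p = -39 + 2.5p gives p* = 694/13, q* = 1228/13.
With the rebate, buyers effectively pay pb = ps − 16, where ps is the price sellers receive.
Demand in terms of ps becomes qd = 308 − 4(ps − 16) = 372 - 4ps. Setting this equal to supply: 372 - 4ps = -39 + 2.5ps, so ps = 822/13.
Buyers pay pb = 822/13 − 16 = 614/13; q' = -39 + 2.5·(822/13) = 1548/13.
ΔCS = ½(1228/13 + 1548/13)(694/13 − 614/13) = 111040/169; ΔPS = ½(1228/13 + 1548/13)(822/13 − 694/13) = 177664/169.
Government spending = 16 × 1548/13 = 24768/13.
Net change = 111040/169 + 177664/169 − 24768/13 = -2560/13. The loss equals the DWL triangle ½·16·320/13.

Net change in total surplus = -2560/13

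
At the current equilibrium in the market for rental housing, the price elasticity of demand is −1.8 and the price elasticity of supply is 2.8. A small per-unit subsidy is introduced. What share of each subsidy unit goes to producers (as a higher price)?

Producer share = 9/23

For a small subsidy around the equilibrium, the benefit split depends on the relative slopes, which at a point are proportional to the elasticities.
Buyer share = εs/(εs + |εd|) = 2.8/(2.8 + 1.8) = 14/23; seller share = |εd|/(εs + |εd|) = 9/23.
So producers capture 9/23 of the subsidy.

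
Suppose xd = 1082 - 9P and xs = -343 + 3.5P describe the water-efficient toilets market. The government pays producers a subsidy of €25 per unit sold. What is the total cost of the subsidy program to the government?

Pre-subsidy: 1082 - 9P = -343 + 3.5P gives P* = 114, x* = 56.
With the subsidy, sellers receive Ps = Pb + 25 for each unit, where Pb is the price buyers pay.
Supply in terms of Pb becomes xs = -343 + 3.5(Pb + 25) = -255.5 + 3.5Pb. Setting this equal to demand: 1082 - 9Pb = -255.5 + 3.5Pb, so Pb = 107.
Sellers receive Ps = 107 + 25 = 132; x' = 1082 − 9·107 = 119.
Government outlay = subsidy × quantity = 25 × 119 = 2975.

Government cost = €2975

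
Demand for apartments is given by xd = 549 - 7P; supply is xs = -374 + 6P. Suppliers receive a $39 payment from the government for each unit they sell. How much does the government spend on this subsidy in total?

Pre-subsidy: 549 - 7P = -374 + 6P gives P* = 71, x* = 52.
With the subsidy, sellers receive Ps = Pb + 39 for each unit, where Pb is the price buyers pay.
Supply in terms of Pb becomes xs = -374 + 6(Pb + 39) = -140 + 6Pb. Setting this equal to demand: 549 - 7Pb = -140 + 6Pb, so Pb = 53.
Sellers receive Ps = 53 + 39 = 92; x' = 549 − 7·53 = 178.
Government outlay = subsidy × quantity = 39 × 178 = 6942.

Government cost = $6942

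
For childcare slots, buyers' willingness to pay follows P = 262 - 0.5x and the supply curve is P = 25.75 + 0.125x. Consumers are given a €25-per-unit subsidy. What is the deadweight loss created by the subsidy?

Deadweight loss = €500

Pre-subsidy: 262 - 0.5x = 25.75 + 0.125x gives x* = 378 and P* = 73.
With the rebate, buyers effectively pay Pb = Ps − 25, where Ps is the price sellers receive.
On the curves, Pb = 262 - 0.5x and Ps = 25.75 + 0.125x; the wedge Ps − Pb = 25 gives 25.75 + 0.125x − (262 - 0.5x) = 25, so x' = 418.
Then Pb = 262 − 0.5·418 = 53 and Ps = 25.75 + 0.125·418 = 78.
The subsidy expands output by 418 − 378 = 40 past the efficient level; on those units the gap between marginal cost and willingness to pay runs from 0 up to 25.
DWL = ½ × 25 × 40 = 500.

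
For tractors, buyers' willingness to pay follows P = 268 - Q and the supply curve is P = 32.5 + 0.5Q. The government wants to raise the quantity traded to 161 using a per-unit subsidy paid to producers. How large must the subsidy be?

At Q = 161, from the demand curve buyers pay Pb = 268 − 1·161 = 107; from the supply curve sellers need Ps = 32.5 + 0.5·161 = 113.
The subsidy must fill the gap: s = Ps − Pb = 113 − 107 = 6.

Required subsidy s = 6 per unit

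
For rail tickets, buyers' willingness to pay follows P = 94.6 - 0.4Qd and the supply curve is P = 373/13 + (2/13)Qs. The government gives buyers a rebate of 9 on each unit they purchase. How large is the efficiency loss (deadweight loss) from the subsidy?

Pre-subsidy: 94.6 - 0.4Q = 373/13 + (2/13)Q gives Q* = 119 and P* = 47.
With the rebate, buyers effectively pay Pb = Ps − 9, where Ps is the price sellers receive.
On the curves, Pb = 94.6 - 0.4Q and Ps = 373/13 + (2/13)Q; the wedge Ps − Pb = 9 gives 373/13 + (2/13)Q − (94.6 - 0.4Q) = 9, so Q' = 135.25.
Then Pb = 94.6 − 0.4·135.25 = 40.5 and Ps = 373/13 + (2/13)·135.25 = 49.5.
The subsidy expands output by 135.25 − 119 = 16.25 past the efficient level; on those units the gap between marginal cost and willingness to pay runs from 0 up to 9.
DWL = ½ × 9 × 16.25 = 73.125.

Deadweight loss = 73.125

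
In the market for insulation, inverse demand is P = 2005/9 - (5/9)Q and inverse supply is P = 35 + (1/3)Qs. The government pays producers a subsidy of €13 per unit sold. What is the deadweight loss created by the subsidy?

Pre-subsidy: 2005/9 - (5/9)Q = 35 + (1/3)Q gives Q* = 211.25 and P* = 1265/12.
With the subsidy, sellers receive Ps = Pb + 13 for each unit, where Pb is the price buyers pay.
On the curves, Pb = 2005/9 - (5/9)Q and Ps = 35 + (1/3)Q; the wedge Ps − Pb = 13 gives 35 + (1/3)Q − (2005/9 - (5/9)Q) = 13, so Q' = 225.875.
Then Pb = 2005/9 − (5/9)·225.875 = 2335/24 and Ps = 35 + (1/3)·225.875 = 2647/24.
The subsidy expands output by 225.875 − 211.25 = 14.625 past the efficient level; on those units the gap between marginal cost and willingness to pay runs from 0 up to 13.
DWL = ½ × 13 × 14.625 = 95.0625.

Deadweight loss = €95.0625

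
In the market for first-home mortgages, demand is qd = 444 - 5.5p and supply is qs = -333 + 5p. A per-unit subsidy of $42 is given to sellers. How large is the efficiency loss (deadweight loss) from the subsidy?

Deadweight loss = $2310

Pre-subsidy: 444 - 5.5p = -333 + 5p gives p* = 74, q* = 37.
With the subsidy, sellers receive ps = pb + 42 for each unit, where pb is the price buyers pay.
Supply in terms of pb becomes qs = -333 + 5(pb + 42) = -123 + 5pb. Setting this equal to demand: 444 - 5.5pb = -123 + 5pb, so pb = 54.
Sellers receive ps = 54 + 42 = 96; q' = 444 − 5.5·54 = 147.
The subsidy expands output by 147 − 37 = 110 past the efficient level; on those units the gap between marginal cost and willingness to pay runs from 0 up to 42.
DWL = ½ × 42 × 110 = 2310.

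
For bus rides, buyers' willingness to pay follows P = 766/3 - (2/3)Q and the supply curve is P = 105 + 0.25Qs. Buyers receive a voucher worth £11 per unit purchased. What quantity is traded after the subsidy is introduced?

Q' = 176

Pre-subsidy: 766/3 - (2/3)Q = 105 + 0.25Q gives Q* = 164 and P* = 146.
With the rebate, buyers effectively pay Pb = Ps − 11, where Ps is the price sellers receive.
On the curves, Pb = 766/3 - (2/3)Q and Ps = 105 + 0.25Q; the wedge Ps − Pb = 11 gives 105 + 0.25Q − (766/3 - (2/3)Q) = 11, so Q' = 176.
Then Pb = 766/3 − (2/3)·176 = 138 and Ps = 105 + 0.25·176 = 149.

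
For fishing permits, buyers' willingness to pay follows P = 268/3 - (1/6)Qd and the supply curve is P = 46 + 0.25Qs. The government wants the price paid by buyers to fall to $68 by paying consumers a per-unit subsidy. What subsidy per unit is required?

At a buyer price of 68, quantity demanded is 536 − 6·68 = 128.
Sellers supply 128 only when they receive Ps = 46 + 0.25·128 = 78.
s = Ps − Pb = 78 − 68 = 10.

Required subsidy s = $10 per unit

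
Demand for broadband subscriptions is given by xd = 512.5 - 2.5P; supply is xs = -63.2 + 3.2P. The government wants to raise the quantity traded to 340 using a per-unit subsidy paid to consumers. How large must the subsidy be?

Required subsidy s = 57 per unit

At x = 340, invert demand for the buyer price: Pb = (512.5 − 340)/2.5 = 69; invert supply for the seller price: Ps = (340 − (-63.2))/3.2 = 126.
The subsidy must fill the gap: s = Ps − Pb = 126 − 69 = 57.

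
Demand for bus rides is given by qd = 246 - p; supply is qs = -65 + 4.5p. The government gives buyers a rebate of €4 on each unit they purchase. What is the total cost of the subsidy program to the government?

Pre-subsidy: 246 - p = -65 + 4.5p gives p* = 622/11, q* = 2084/11.
With the rebate, buyers effectively pay pb = ps − 4, where ps is the price sellers receive.
Demand in terms of ps becomes qd = 246 − 1(ps − 4) = 250 - ps. Setting this equal to supply: 250 - ps = -65 + 4.5ps, so ps = 630/11.
Buyers pay pb = 630/11 − 4 = 586/11; q' = -65 + 4.5·(630/11) = 2120/11.
Government outlay = subsidy × quantity = 4 × 2120/11 = 8480/11.

Government cost = 8480/11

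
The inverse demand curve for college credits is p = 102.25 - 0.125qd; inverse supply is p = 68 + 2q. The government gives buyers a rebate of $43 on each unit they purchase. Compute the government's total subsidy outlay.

Pre-subsidy: 102.25 - 0.125q = 68 + 2q gives q* = 274/17 and p* = 1704/17.
With the rebate, buyers effectively pay pb = ps − 43, where ps is the price sellers receive.
On the curves, pb = 102.25 - 0.125q and ps = 68 + 2q; the wedge ps − pb = 43 gives 68 + 2q − (102.25 - 0.125q) = 43, so q' = 618/17.
Then pb = 102.25 − 0.125·(618/17) = 1661/17 and ps = 68 + 2·(618/17) = 2392/17.
Government outlay = subsidy × quantity = 43 × 618/17 = 26574/17.

Government cost = 26574/17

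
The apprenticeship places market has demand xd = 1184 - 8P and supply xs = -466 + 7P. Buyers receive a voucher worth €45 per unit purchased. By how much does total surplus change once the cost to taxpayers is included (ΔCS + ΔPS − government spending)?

Pre-subsidy: 1184 - 8P = -466 + 7P gives P* = 110, x* = 304.
With the rebate, buyers effectively pay Pb = Ps − 45, where Ps is the price sellers receive.
Demand in terms of Ps becomes xd = 1184 − 8(Ps − 45) = 1544 - 8Ps. Setting this equal to supply: 1544 - 8Ps = -466 + 7Ps, so Ps = 134.
Buyers pay Pb = 134 − 45 = 89; x' = -466 + 7·134 = 472.
ΔCS = ½(304 + 472)(110 − 89) = 8148; ΔPS = ½(304 + 472)(134 − 110) = 9312.
Government spending = 45 × 472 = 21240.
Net change = 8148 + 9312 − 21240 = -3780. The loss equals the DWL triangle ½·45·168.

Net change in total surplus = -€3780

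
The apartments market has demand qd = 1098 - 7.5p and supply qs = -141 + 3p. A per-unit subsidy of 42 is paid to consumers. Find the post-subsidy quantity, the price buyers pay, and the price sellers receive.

q' = 303; buyers pay 106; sellers receive 148

Pre-subsidy: 1098 - 7.5p = -141 + 3p gives p* = 118, q* = 213.
With the rebate, buyers effectively pay pb = ps − 42, where ps is the price sellers receive.
Demand in terms of ps becomes qd = 1098 − 7.5(ps − 42) = 1413 - 7.5ps. Setting this equal to supply: 1413 - 7.5ps = -141 + 3ps, so ps = 148.
Buyers pay pb = 148 − 42 = 106; q' = -141 + 3·148 = 303.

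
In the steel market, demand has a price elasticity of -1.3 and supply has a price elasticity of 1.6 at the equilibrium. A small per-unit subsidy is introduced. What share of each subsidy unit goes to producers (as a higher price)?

For a small subsidy around the equilibrium, the benefit split depends on the relative slopes, which at a point are proportional to the elasticities.
Buyer share = εs/(εs + |εd|) = 1.6/(1.6 + 1.3) = 16/29; seller share = |εd|/(εs + |εd|) = 13/29.
So producers capture 13/29 of the subsidy.

Producer share = 13/29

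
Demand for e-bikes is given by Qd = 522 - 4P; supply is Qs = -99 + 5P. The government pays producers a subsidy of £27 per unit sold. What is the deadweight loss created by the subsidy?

Deadweight loss = £810

Pre-subsidy: 522 - 4P = -99 + 5P gives P* = 69, Q* = 246.
With the subsidy, sellers receive Ps = Pb + 27 for each unit, where Pb is the price buyers pay.
Supply in terms of Pb becomes Qs = -99 + 5(Pb + 27) = 36 + 5Pb. Setting this equal to demand: 522 - 4Pb = 36 + 5Pb, so Pb = 54.
Sellers receive Ps = 54 + 27 = 81; Q' = 522 − 4·54 = 306.
The subsidy expands output by 306 − 246 = 60 past the efficient level; on those units the gap between marginal cost and willingness to pay runs from 0 up to 27.
DWL = ½ × 27 × 60 = 810.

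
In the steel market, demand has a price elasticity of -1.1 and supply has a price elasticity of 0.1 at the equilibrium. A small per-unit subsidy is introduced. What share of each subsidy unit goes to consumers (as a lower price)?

For a small subsidy around the equilibrium, the benefit split depends on the relative slopes, which at a point are proportional to the elasticities.
Buyer share = εs/(εs + |εd|) = 0.1/(0.1 + 1.1) = 1/12; seller share = |εd|/(εs + |εd|) = 11/12.

Consumer share = 1/12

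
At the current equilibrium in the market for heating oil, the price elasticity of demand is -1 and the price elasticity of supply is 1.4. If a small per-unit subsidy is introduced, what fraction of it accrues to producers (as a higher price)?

For a small subsidy around the equilibrium, the benefit split depends on the relative slopes, which at a point are proportional to the elasticities.
Buyer share = εs/(εs + |εd|) = 1.4/(1.4 + 1) = 7/12; seller share = |εd|/(εs + |εd|) = 5/12.
So producers capture 5/12 of the subsidy.

Producer share = 5/12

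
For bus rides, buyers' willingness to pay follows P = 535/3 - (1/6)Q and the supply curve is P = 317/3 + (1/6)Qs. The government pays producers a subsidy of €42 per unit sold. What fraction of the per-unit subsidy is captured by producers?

Pre-subsidy: 535/3 - (1/6)Q = 317/3 + (1/6)Q gives Q* = 218 and P* = 142.
With the subsidy, sellers receive Ps = Pb + 42 for each unit, where Pb is the price buyers pay.
On the curves, Pb = 535/3 - (1/6)Q and Ps = 317/3 + (1/6)Q; the wedge Ps − Pb = 42 gives 317/3 + (1/6)Q − (535/3 - (1/6)Q) = 42, so Q' = 344.
Then Pb = 535/3 − (1/6)·344 = 121 and Ps = 317/3 + (1/6)·344 = 163.
Buyers' price falls by P* − Pb = 142 − 121 = 21; sellers' price rises by Ps − P* = 163 − 142 = 21.
So producers capture 21/42 = 0.5 of each unit of subsidy.

Producer share = 0.5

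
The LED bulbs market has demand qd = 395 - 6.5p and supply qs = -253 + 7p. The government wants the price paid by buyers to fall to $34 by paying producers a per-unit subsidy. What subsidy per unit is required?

Required subsidy s = $27 per unit

At a buyer price of 34, quantity demanded is 395 − 6.5·34 = 174.
Sellers supply 174 only when they receive ps with -253 + 7·ps = 174, i.e. ps = 61.
s = ps − pb = 61 − 34 = 27.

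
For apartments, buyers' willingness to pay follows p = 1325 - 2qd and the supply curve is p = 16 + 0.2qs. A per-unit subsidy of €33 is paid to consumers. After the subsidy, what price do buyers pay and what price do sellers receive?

Pre-subsidy: 1325 - 2q = 16 + 0.2q gives q* = 595 and p* = 135.
With the rebate, buyers effectively pay pb = ps − 33, where ps is the price sellers receive.
On the curves, pb = 1325 - 2q and ps = 16 + 0.2q; the wedge ps − pb = 33 gives 16 + 0.2q − (1325 - 2q) = 33, so q' = 610.
Then pb = 1325 − 2·610 = 105 and ps = 16 + 0.2·610 = 138.

Buyers pay €105; sellers receive €138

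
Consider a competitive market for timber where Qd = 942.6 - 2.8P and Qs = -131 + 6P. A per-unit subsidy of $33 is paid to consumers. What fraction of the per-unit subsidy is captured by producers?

Pre-subsidy: 942.6 - 2.8P = -131 + 6P gives P* = 122, Q* = 601.
With the rebate, buyers effectively pay Pb = Ps − 33, where Ps is the price sellers receive.
Demand in terms of Ps becomes Qd = 942.6 − 2.8(Ps − 33) = 1035 - 2.8Ps. Setting this equal to supply: 1035 - 2.8Ps = -131 + 6Ps, so Ps = 132.5.
Buyers pay Pb = 132.5 − 33 = 99.5; Q' = -131 + 6·132.5 = 664.
Buyers' price falls by P* − Pb = 122 − 99.5 = 22.5; sellers' price rises by Ps − P* = 132.5 − 122 = 10.5.
So producers capture 10.5/33 = 7/22 of each unit of subsidy.

Producer share = 7/22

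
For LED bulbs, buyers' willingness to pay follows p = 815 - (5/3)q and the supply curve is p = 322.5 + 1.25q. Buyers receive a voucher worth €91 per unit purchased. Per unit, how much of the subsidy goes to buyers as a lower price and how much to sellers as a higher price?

Pre-subsidy: 815 - (5/3)q = 322.5 + 1.25q gives q* = 1182/7 and p* = 3735/7.
With the rebate, buyers effectively pay pb = ps − 91, where ps is the price sellers receive.
On the curves, pb = 815 - (5/3)q and ps = 322.5 + 1.25q; the wedge ps − pb = 91 gives 322.5 + 1.25q − (815 - (5/3)q) = 91, so q' = 7002/35.
Then pb = 815 − (5/3)·(7002/35) = 3371/7 and ps = 322.5 + 1.25·(7002/35) = 4008/7.
Buyers' price falls by p* − pb = 3735/7 − 3371/7 = 52; sellers' price rises by ps − p* = 4008/7 − 3735/7 = 39.

Buyers gain €52 per unit; sellers gain €39 per unit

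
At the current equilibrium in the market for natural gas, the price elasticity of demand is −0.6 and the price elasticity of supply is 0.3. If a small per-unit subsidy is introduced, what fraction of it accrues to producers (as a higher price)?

Producer share = 2/3

For a small subsidy around the equilibrium, the benefit split depends on the relative slopes, which at a point are proportional to the elasticities.
Buyer share = εs/(εs + |εd|) = 0.3/(0.3 + 0.6) = 1/3; seller share = |εd|/(εs + |εd|) = 2/3.
So producers capture 2/3 of the subsidy.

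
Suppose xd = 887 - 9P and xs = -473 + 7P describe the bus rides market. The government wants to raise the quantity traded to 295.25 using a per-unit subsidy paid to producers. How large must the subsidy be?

Required subsidy s = 44 per unit

At x = 295.25, invert demand for the buyer price: Pb = (887 − 295.25)/9 = 65.75; invert supply for the seller price: Ps = (295.25 − (-473))/7 = 109.75.
The subsidy must fill the gap: s = Ps − Pb = 109.75 − 65.75 = 44.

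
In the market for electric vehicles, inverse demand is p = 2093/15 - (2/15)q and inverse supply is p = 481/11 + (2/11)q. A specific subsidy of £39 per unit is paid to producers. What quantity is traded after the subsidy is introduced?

q' = 427.75

Pre-subsidy: 2093/15 - (2/15)q = 481/11 + (2/11)q gives q* = 304 and p* = 99.
With the subsidy, sellers receive ps = pb + 39 for each unit, where pb is the price buyers pay.
On the curves, pb = 2093/15 - (2/15)q and ps = 481/11 + (2/11)q; the wedge ps − pb = 39 gives 481/11 + (2/11)q − (2093/15 - (2/15)q) = 39, so q' = 427.75.
Then pb = 2093/15 − (2/15)·427.75 = 82.5 and ps = 481/11 + (2/11)·427.75 = 121.5.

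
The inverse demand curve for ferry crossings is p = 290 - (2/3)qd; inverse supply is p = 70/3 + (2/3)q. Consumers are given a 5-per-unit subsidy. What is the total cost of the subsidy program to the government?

Government cost = 1018.75

Pre-subsidy: 290 - (2/3)q = 70/3 + (2/3)q gives q* = 200 and p* = 470/3.
With the rebate, buyers effectively pay pb = ps − 5, where ps is the price sellers receive.
On the curves, pb = 290 - (2/3)q and ps = 70/3 + (2/3)q; the wedge ps − pb = 5 gives 70/3 + (2/3)q − (290 - (2/3)q) = 5, so q' = 203.75.
Then pb = 290 − (2/3)·203.75 = 925/6 and ps = 70/3 + (2/3)·203.75 = 955/6.
Government outlay = subsidy × quantity = 5 × 203.75 = 1018.75.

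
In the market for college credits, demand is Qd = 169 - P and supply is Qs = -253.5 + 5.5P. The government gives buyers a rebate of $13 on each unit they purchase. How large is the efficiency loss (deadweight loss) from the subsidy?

Deadweight loss = $71.5

Pre-subsidy: 169 - P = -253.5 + 5.5P gives P* = 65, Q* = 104.
With the rebate, buyers effectively pay Pb = Ps − 13, where Ps is the price sellers receive.
Demand in terms of Ps becomes Qd = 169 − 1(Ps − 13) = 182 - Ps. Setting this equal to supply: 182 - Ps = -253.5 + 5.5Ps, so Ps = 67.
Buyers pay Pb = 67 − 13 = 54; Q' = -253.5 + 5.5·67 = 115.
The subsidy expands output by 115 − 104 = 11 past the efficient level; on those units the gap between marginal cost and willingness to pay runs from 0 up to 13.
DWL = ½ × 13 × 11 = 71.5.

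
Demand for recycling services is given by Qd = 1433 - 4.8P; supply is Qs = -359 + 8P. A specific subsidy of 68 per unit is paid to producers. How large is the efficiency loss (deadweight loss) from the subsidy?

Pre-subsidy: 1433 - 4.8P = -359 + 8P gives P* = 140, Q* = 761.
With the subsidy, sellers receive Ps = Pb + 68 for each unit, where Pb is the price buyers pay.
Supply in terms of Pb becomes Qs = -359 + 8(Pb + 68) = 185 + 8Pb. Setting this equal to demand: 1433 - 4.8Pb = 185 + 8Pb, so Pb = 97.5.
Sellers receive Ps = 97.5 + 68 = 165.5; Q' = 1433 − 4.8·97.5 = 965.
The subsidy expands output by 965 − 761 = 204 past the efficient level; on those units the gap between marginal cost and willingness to pay runs from 0 up to 68.
DWL = ½ × 68 × 204 = 6936.

Deadweight loss = 6936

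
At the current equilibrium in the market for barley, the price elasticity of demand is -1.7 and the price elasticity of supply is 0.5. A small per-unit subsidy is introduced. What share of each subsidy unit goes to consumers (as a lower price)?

For a small subsidy around the equilibrium, the benefit split depends on the relative slopes, which at a point are proportional to the elasticities.
Buyer share = εs/(εs + |εd|) = 0.5/(0.5 + 1.7) = 5/22; seller share = |εd|/(εs + |εd|) = 17/22.

Consumer share = 5/22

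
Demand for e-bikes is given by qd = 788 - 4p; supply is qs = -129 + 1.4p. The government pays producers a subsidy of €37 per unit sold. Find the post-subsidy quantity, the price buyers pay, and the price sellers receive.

q' = 1324/9; buyers pay 1442/9; sellers receive 1775/9

Pre-subsidy: 788 - 4p = -129 + 1.4p gives p* = 4585/27, q* = 2936/27.
With the subsidy, sellers receive ps = pb + 37 for each unit, where pb is the price buyers pay.
Supply in terms of pb becomes qs = -129 + 1.4(pb + 37) = -77.2 + 1.4pb. Setting this equal to demand: 788 - 4pb = -77.2 + 1.4pb, so pb = 1442/9.
Sellers receive ps = 1442/9 + 37 = 1775/9; q' = 788 − 4·(1442/9) = 1324/9.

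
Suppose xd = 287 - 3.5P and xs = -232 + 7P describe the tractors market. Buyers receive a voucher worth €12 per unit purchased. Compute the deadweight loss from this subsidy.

Pre-subsidy: 287 - 3.5P = -232 + 7P gives P* = 346/7, x* = 114.
With the rebate, buyers effectively pay Pb = Ps − 12, where Ps is the price sellers receive.
Demand in terms of Ps becomes xd = 287 − 3.5(Ps − 12) = 329 - 3.5Ps. Setting this equal to supply: 329 - 3.5Ps = -232 + 7Ps, so Ps = 374/7.
Buyers pay Pb = 374/7 − 12 = 290/7; x' = -232 + 7·(374/7) = 142.
The subsidy expands output by 142 − 114 = 28 past the efficient level; on those units the gap between marginal cost and willingness to pay runs from 0 up to 12.
DWL = ½ × 12 × 28 = 168.

Deadweight loss = €168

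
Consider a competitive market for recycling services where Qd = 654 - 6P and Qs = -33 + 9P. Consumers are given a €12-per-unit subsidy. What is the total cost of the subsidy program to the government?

Government cost = €5068.8

Pre-subsidy: 654 - 6P = -33 + 9P gives P* = 45.8, Q* = 379.2.
With the rebate, buyers effectively pay Pb = Ps − 12, where Ps is the price sellers receive.
Demand in terms of Ps becomes Qd = 654 − 6(Ps − 12) = 726 - 6Ps. Setting this equal to supply: 726 - 6Ps = -33 + 9Ps, so Ps = 50.6.
Buyers pay Pb = 50.6 − 12 = 38.6; Q' = -33 + 9·50.6 = 422.4.
Government outlay = subsidy × quantity = 12 × 422.4 = 5068.8.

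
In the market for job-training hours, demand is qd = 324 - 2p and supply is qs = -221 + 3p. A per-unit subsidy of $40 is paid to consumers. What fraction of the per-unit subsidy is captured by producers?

Producer share = 0.4

Pre-subsidy: 324 - 2p = -221 + 3p gives p* = 109, q* = 106.
With the rebate, buyers effectively pay pb = ps − 40, where ps is the price sellers receive.
Demand in terms of ps becomes qd = 324 − 2(ps − 40) = 404 - 2ps. Setting this equal to supply: 404 - 2ps = -221 + 3ps, so ps = 125.
Buyers pay pb = 125 − 40 = 85; q' = -221 + 3·125 = 154.
Buyers' price falls by p* − pb = 109 − 85 = 24; sellers' price rises by ps − p* = 125 − 109 = 16.
So producers capture 16/40 = 0.4 of each unit of subsidy.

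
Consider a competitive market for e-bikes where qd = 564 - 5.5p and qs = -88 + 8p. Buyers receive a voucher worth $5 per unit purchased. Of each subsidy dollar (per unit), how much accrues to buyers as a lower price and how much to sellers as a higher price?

Buyers gain 80/27 per unit; sellers gain 55/27 per unit

Pre-subsidy: 564 - 5.5p = -88 + 8p gives p* = 1304/27, q* = 8056/27.
With the rebate, buyers effectively pay pb = ps − 5, where ps is the price sellers receive.
Demand in terms of ps becomes qd = 564 − 5.5(ps − 5) = 591.5 - 5.5ps. Setting this equal to supply: 591.5 - 5.5ps = -88 + 8ps, so ps = 151/3.
Buyers pay pb = 151/3 − 5 = 136/3; q' = -88 + 8·(151/3) = 944/3.
Buyers' price falls by p* − pb = 1304/27 − 136/3 = 80/27; sellers' price rises by ps − p* = 151/3 − 1304/27 = 55/27.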